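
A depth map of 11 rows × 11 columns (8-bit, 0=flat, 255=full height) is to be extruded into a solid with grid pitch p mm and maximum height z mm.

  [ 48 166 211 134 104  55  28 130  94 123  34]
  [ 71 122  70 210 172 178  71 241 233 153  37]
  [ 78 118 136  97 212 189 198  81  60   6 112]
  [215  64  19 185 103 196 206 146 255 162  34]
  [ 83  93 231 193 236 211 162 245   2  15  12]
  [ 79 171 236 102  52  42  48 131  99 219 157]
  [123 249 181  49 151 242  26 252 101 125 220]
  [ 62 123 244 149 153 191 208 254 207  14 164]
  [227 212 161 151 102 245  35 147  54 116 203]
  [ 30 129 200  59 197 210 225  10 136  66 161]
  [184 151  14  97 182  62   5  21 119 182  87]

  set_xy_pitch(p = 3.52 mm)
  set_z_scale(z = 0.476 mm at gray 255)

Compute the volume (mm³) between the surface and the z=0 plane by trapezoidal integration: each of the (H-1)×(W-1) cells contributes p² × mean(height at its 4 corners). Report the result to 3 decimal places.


319.321

height_mm = gray/255 × 0.476; cell vol = 3.52² × mean(4 corners)
unit = 3.52² × 0.476 / (4×255) = 0.00578219 mm³ per gray-sum
row 0: Σ corner-gray over 10 cells = 5180  → 29.9517
row 1: Σ corner-gray over 10 cells = 5392  → 31.1776
row 2: Σ corner-gray over 10 cells = 5305  → 30.6745
row 3: Σ corner-gray over 10 cells = 5792  → 33.4904
row 4: Σ corner-gray over 10 cells = 5307  → 30.6861
row 5: Σ corner-gray over 10 cells = 5531  → 31.9813
row 6: Σ corner-gray over 10 cells = 6407  → 37.0465
row 7: Σ corner-gray over 10 cells = 6188  → 35.7802
row 8: Σ corner-gray over 10 cells = 5531  → 31.9813
row 9: Σ corner-gray over 10 cells = 4592  → 26.5518
Σ rows: total corner-gray = 55225  → 319.3213 mm³


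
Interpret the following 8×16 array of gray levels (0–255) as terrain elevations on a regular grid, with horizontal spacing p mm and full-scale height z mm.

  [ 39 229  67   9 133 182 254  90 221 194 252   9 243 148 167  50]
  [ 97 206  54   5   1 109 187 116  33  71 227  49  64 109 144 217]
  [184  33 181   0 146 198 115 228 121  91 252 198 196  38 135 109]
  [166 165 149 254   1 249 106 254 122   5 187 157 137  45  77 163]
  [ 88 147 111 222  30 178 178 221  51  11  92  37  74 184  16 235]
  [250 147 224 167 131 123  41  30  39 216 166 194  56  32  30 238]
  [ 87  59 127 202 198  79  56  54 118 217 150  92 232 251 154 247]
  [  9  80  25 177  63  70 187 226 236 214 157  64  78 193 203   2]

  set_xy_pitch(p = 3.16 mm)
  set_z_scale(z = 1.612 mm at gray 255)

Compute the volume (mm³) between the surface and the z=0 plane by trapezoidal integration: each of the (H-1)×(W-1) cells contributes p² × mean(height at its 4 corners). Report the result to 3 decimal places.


852.372

height_mm = gray/255 × 1.612; cell vol = 3.16² × mean(4 corners)
unit = 3.16² × 1.612 / (4×255) = 0.0157812 mm³ per gray-sum
row 0: Σ corner-gray over 15 cells = 7549  → 119.1320
row 1: Σ corner-gray over 15 cells = 7221  → 113.9558
row 2: Σ corner-gray over 15 cells = 8302  → 131.0152
row 3: Σ corner-gray over 15 cells = 7572  → 119.4950
row 4: Σ corner-gray over 15 cells = 7107  → 112.1567
row 5: Σ corner-gray over 15 cells = 7992  → 126.1231
row 6: Σ corner-gray over 15 cells = 8269  → 130.4944
Σ rows: total corner-gray = 54012  → 852.3722 mm³


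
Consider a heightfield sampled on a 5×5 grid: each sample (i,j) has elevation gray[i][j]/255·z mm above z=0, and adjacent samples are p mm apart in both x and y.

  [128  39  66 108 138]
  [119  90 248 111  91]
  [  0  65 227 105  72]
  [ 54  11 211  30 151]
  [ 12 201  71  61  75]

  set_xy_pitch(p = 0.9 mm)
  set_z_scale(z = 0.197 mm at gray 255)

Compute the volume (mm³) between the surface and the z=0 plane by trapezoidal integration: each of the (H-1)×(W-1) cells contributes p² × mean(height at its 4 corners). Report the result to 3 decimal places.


1.066

height_mm = gray/255 × 0.197; cell vol = 0.9² × mean(4 corners)
unit = 0.9² × 0.197 / (4×255) = 0.000156441 mm³ per gray-sum
row 0: Σ corner-gray over 4 cells = 1800  → 0.2816
row 1: Σ corner-gray over 4 cells = 1974  → 0.3088
row 2: Σ corner-gray over 4 cells = 1575  → 0.2464
row 3: Σ corner-gray over 4 cells = 1462  → 0.2287
Σ rows: total corner-gray = 6811  → 1.0655 mm³


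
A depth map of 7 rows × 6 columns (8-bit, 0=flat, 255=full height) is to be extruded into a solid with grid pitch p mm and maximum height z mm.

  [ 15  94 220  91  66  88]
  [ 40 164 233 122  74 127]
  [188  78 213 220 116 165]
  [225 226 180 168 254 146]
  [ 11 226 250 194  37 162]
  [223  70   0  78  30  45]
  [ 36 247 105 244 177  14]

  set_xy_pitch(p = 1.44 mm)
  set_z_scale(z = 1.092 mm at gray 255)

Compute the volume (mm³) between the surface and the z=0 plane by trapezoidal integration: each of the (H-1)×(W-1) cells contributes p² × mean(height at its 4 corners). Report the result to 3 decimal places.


height_mm = gray/255 × 1.092; cell vol = 1.44² × mean(4 corners)
unit = 1.44² × 1.092 / (4×255) = 0.00221997 mm³ per gray-sum
row 0: Σ corner-gray over 5 cells = 2398  → 5.3235
row 1: Σ corner-gray over 5 cells = 2960  → 6.5711
row 2: Σ corner-gray over 5 cells = 3634  → 8.0674
row 3: Σ corner-gray over 5 cells = 3614  → 8.0230
row 4: Σ corner-gray over 5 cells = 2211  → 4.9084
row 5: Σ corner-gray over 5 cells = 2220  → 4.9283
Σ rows: total corner-gray = 17037  → 37.8217 mm³

37.822


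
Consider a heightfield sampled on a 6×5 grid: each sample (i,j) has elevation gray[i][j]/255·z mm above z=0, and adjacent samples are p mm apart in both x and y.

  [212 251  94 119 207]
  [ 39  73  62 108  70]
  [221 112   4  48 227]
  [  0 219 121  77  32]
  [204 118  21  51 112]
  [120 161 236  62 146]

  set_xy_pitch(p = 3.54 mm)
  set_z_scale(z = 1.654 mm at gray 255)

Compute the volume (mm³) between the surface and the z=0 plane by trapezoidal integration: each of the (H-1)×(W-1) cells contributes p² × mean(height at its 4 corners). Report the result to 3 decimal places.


170.634

height_mm = gray/255 × 1.654; cell vol = 3.54² × mean(4 corners)
unit = 3.54² × 1.654 / (4×255) = 0.0203208 mm³ per gray-sum
row 0: Σ corner-gray over 4 cells = 1942  → 39.4631
row 1: Σ corner-gray over 4 cells = 1371  → 27.8599
row 2: Σ corner-gray over 4 cells = 1642  → 33.3668
row 3: Σ corner-gray over 4 cells = 1562  → 31.7412
row 4: Σ corner-gray over 4 cells = 1880  → 38.2032
Σ rows: total corner-gray = 8397  → 170.6342 mm³


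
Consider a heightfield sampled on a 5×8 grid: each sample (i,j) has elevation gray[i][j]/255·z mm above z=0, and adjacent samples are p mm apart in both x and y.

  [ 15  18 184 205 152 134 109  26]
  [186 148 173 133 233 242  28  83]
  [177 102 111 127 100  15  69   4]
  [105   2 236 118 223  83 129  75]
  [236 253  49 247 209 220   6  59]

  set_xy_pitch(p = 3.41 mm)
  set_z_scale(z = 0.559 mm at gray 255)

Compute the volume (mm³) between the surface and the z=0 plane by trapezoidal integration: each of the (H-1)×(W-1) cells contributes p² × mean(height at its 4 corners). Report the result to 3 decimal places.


height_mm = gray/255 × 0.559; cell vol = 3.41² × mean(4 corners)
unit = 3.41² × 0.559 / (4×255) = 0.00637265 mm³ per gray-sum
row 0: Σ corner-gray over 7 cells = 3828  → 24.3945
row 1: Σ corner-gray over 7 cells = 3412  → 21.7435
row 2: Σ corner-gray over 7 cells = 2991  → 19.0606
row 3: Σ corner-gray over 7 cells = 4025  → 25.6499
Σ rows: total corner-gray = 14256  → 90.8486 mm³

90.849


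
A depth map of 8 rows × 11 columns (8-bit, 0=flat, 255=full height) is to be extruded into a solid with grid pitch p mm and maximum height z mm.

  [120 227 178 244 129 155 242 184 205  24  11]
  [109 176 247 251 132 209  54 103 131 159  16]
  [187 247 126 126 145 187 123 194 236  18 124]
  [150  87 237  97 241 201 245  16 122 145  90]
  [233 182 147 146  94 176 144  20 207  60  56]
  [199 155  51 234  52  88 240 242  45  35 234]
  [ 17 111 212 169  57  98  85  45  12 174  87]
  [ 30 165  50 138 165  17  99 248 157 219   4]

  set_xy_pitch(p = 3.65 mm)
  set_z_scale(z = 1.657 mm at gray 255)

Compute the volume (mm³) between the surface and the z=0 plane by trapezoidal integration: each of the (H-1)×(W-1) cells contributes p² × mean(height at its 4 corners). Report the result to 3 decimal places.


844.167

height_mm = gray/255 × 1.657; cell vol = 3.65² × mean(4 corners)
unit = 3.65² × 1.657 / (4×255) = 0.0216425 mm³ per gray-sum
row 0: Σ corner-gray over 10 cells = 6356  → 137.5599
row 1: Σ corner-gray over 10 cells = 6164  → 133.4046
row 2: Σ corner-gray over 10 cells = 6137  → 132.8202
row 3: Σ corner-gray over 10 cells = 5663  → 122.5617
row 4: Σ corner-gray over 10 cells = 5358  → 115.9607
row 5: Σ corner-gray over 10 cells = 4747  → 102.7371
row 6: Σ corner-gray over 10 cells = 4580  → 99.1228
Σ rows: total corner-gray = 39005  → 844.1670 mm³


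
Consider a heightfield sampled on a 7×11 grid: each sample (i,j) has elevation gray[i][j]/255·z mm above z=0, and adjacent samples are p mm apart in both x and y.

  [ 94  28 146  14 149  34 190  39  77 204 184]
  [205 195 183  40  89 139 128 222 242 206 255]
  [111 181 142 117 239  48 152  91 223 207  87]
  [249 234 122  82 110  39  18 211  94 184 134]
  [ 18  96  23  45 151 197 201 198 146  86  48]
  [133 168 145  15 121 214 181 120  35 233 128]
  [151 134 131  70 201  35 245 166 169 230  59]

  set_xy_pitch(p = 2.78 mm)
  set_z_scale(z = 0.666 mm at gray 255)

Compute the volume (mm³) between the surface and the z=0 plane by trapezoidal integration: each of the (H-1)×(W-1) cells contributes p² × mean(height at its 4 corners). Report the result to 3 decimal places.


height_mm = gray/255 × 0.666; cell vol = 2.78² × mean(4 corners)
unit = 2.78² × 0.666 / (4×255) = 0.00504619 mm³ per gray-sum
row 0: Σ corner-gray over 10 cells = 5388  → 27.1889
row 1: Σ corner-gray over 10 cells = 6346  → 32.0231
row 2: Σ corner-gray over 10 cells = 5569  → 28.1022
row 3: Σ corner-gray over 10 cells = 4923  → 24.8424
row 4: Σ corner-gray over 10 cells = 5077  → 25.6195
row 5: Σ corner-gray over 10 cells = 5697  → 28.7481
Σ rows: total corner-gray = 33000  → 166.5243 mm³

166.524


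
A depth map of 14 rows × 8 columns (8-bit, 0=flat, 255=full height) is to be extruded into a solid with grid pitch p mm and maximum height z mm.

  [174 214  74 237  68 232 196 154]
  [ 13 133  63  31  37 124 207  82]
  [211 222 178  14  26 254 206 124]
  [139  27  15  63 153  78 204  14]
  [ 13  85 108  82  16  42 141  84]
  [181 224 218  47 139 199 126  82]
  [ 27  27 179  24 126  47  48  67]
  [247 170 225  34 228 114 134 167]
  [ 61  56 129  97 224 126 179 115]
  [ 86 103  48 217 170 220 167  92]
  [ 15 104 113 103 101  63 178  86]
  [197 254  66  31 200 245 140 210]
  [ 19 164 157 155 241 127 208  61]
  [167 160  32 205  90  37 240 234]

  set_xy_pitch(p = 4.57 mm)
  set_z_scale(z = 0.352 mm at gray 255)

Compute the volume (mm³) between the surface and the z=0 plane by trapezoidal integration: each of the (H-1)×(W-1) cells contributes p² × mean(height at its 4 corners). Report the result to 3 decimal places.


330.824

height_mm = gray/255 × 0.352; cell vol = 4.57² × mean(4 corners)
unit = 4.57² × 0.352 / (4×255) = 0.00720734 mm³ per gray-sum
row 0: Σ corner-gray over 7 cells = 3655  → 26.3428
row 1: Σ corner-gray over 7 cells = 3420  → 24.6491
row 2: Σ corner-gray over 7 cells = 3368  → 24.2743
row 3: Σ corner-gray over 7 cells = 2278  → 16.4183
row 4: Σ corner-gray over 7 cells = 3214  → 23.1644
row 5: Σ corner-gray over 7 cells = 3165  → 22.8112
row 6: Σ corner-gray over 7 cells = 3220  → 23.2076
row 7: Σ corner-gray over 7 cells = 4022  → 28.9879
row 8: Σ corner-gray over 7 cells = 3826  → 27.5753
row 9: Σ corner-gray over 7 cells = 3453  → 24.8869
row 10: Σ corner-gray over 7 cells = 3704  → 26.6960
row 11: Σ corner-gray over 7 cells = 4463  → 32.1663
row 12: Σ corner-gray over 7 cells = 4113  → 29.6438
Σ rows: total corner-gray = 45901  → 330.8240 mm³


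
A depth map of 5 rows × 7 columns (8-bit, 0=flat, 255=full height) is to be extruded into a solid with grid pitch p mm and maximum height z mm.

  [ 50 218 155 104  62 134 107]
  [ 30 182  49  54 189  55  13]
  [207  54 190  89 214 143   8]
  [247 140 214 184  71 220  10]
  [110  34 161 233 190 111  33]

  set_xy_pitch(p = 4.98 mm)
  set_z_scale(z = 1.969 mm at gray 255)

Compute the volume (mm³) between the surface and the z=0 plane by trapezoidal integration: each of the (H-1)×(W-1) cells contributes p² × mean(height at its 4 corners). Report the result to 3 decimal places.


height_mm = gray/255 × 1.969; cell vol = 4.98² × mean(4 corners)
unit = 4.98² × 1.969 / (4×255) = 0.0478745 mm³ per gray-sum
row 0: Σ corner-gray over 6 cells = 2604  → 124.6652
row 1: Σ corner-gray over 6 cells = 2696  → 129.0696
row 2: Σ corner-gray over 6 cells = 3510  → 168.0395
row 3: Σ corner-gray over 6 cells = 3516  → 168.3267
Σ rows: total corner-gray = 12326  → 590.1011 mm³

590.101


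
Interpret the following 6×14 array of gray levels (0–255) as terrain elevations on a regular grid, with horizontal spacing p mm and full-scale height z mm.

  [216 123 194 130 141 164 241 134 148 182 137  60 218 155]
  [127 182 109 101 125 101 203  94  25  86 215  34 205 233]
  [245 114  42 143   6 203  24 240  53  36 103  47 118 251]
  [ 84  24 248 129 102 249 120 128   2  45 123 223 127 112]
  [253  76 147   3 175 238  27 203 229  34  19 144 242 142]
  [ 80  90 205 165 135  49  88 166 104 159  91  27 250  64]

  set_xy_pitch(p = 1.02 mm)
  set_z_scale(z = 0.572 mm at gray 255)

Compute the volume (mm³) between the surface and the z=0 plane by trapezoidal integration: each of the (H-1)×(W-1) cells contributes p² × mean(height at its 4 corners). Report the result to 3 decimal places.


19.181

height_mm = gray/255 × 0.572; cell vol = 1.02² × mean(4 corners)
unit = 1.02² × 0.572 / (4×255) = 0.00058344 mm³ per gray-sum
row 0: Σ corner-gray over 13 cells = 7435  → 4.3379
row 1: Σ corner-gray over 13 cells = 6074  → 3.5438
row 2: Σ corner-gray over 13 cells = 5990  → 3.4948
row 3: Σ corner-gray over 13 cells = 6705  → 3.9120
row 4: Σ corner-gray over 13 cells = 6671  → 3.8921
Σ rows: total corner-gray = 32875  → 19.1806 mm³


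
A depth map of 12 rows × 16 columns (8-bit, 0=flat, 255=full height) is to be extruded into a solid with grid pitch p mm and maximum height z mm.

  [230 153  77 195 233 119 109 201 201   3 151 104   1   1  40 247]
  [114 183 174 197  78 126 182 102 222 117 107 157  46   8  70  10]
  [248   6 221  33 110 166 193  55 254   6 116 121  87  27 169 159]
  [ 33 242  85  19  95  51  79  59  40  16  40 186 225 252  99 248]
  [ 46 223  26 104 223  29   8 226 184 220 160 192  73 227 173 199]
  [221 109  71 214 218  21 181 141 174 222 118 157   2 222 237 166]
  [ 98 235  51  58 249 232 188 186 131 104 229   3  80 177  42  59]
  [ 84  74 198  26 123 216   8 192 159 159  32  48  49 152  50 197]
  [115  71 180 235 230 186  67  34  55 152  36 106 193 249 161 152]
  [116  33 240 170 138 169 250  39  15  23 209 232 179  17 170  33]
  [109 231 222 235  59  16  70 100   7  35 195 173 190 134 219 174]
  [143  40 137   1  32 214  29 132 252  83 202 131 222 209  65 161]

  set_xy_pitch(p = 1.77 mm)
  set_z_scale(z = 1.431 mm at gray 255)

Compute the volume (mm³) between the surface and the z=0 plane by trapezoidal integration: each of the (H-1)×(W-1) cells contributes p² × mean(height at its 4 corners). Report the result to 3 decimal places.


height_mm = gray/255 × 1.431; cell vol = 1.77² × mean(4 corners)
unit = 1.77² × 1.431 / (4×255) = 0.00439527 mm³ per gray-sum
row 0: Σ corner-gray over 15 cells = 7315  → 32.1514
row 1: Σ corner-gray over 15 cells = 7197  → 31.6328
row 2: Σ corner-gray over 15 cells = 6792  → 29.8527
row 3: Σ corner-gray over 15 cells = 7638  → 33.5711
row 4: Σ corner-gray over 15 cells = 8942  → 39.3025
row 5: Σ corner-gray over 15 cells = 8648  → 38.0103
row 6: Σ corner-gray over 15 cells = 7340  → 32.2613
row 7: Σ corner-gray over 15 cells = 7430  → 32.6569
row 8: Σ corner-gray over 15 cells = 8094  → 35.5754
row 9: Σ corner-gray over 15 cells = 7972  → 35.0391
row 10: Σ corner-gray over 15 cells = 7857  → 34.5337
Σ rows: total corner-gray = 85225  → 374.5873 mm³

374.587


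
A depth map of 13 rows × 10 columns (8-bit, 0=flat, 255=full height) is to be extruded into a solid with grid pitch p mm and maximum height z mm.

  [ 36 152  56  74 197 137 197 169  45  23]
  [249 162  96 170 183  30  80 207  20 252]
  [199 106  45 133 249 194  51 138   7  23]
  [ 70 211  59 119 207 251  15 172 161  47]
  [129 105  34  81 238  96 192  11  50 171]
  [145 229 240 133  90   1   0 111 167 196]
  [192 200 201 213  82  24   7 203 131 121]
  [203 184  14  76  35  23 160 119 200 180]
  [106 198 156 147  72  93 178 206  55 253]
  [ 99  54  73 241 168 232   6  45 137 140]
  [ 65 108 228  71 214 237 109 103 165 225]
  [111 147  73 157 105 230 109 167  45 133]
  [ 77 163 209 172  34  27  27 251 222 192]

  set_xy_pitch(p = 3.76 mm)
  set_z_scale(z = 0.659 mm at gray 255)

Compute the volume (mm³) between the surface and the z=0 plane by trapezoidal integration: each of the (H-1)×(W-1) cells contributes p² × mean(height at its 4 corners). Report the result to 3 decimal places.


505.932

height_mm = gray/255 × 0.659; cell vol = 3.76² × mean(4 corners)
unit = 3.76² × 0.659 / (4×255) = 0.009134 mm³ per gray-sum
row 0: Σ corner-gray over 9 cells = 4510  → 41.1943
row 1: Σ corner-gray over 9 cells = 4465  → 40.7833
row 2: Σ corner-gray over 9 cells = 4575  → 41.7880
row 3: Σ corner-gray over 9 cells = 4421  → 40.3814
row 4: Σ corner-gray over 9 cells = 4197  → 38.3354
row 5: Σ corner-gray over 9 cells = 4718  → 43.0942
row 6: Σ corner-gray over 9 cells = 4440  → 40.5550
row 7: Σ corner-gray over 9 cells = 4574  → 41.7789
row 8: Σ corner-gray over 9 cells = 4720  → 43.1125
row 9: Σ corner-gray over 9 cells = 4911  → 44.8571
row 10: Σ corner-gray over 9 cells = 5070  → 46.3094
row 11: Σ corner-gray over 9 cells = 4789  → 43.7427
Σ rows: total corner-gray = 55390  → 505.9322 mm³


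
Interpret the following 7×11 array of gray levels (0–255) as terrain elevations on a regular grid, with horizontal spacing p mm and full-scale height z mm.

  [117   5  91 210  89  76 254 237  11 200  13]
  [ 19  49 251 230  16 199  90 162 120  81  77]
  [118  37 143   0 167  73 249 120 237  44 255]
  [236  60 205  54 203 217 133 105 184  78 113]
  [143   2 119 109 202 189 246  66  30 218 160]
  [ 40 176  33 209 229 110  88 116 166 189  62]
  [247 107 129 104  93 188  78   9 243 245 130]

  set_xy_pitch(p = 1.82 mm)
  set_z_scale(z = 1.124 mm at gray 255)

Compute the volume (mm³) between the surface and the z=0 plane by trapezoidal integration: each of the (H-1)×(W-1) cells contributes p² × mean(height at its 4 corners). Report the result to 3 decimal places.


115.735

height_mm = gray/255 × 1.124; cell vol = 1.82² × mean(4 corners)
unit = 1.82² × 1.124 / (4×255) = 0.00365013 mm³ per gray-sum
row 0: Σ corner-gray over 10 cells = 4968  → 18.1339
row 1: Σ corner-gray over 10 cells = 5005  → 18.2689
row 2: Σ corner-gray over 10 cells = 5340  → 19.4917
row 3: Σ corner-gray over 10 cells = 5492  → 20.0465
row 4: Σ corner-gray over 10 cells = 5399  → 19.7071
row 5: Σ corner-gray over 10 cells = 5503  → 20.0867
Σ rows: total corner-gray = 31707  → 115.7348 mm³


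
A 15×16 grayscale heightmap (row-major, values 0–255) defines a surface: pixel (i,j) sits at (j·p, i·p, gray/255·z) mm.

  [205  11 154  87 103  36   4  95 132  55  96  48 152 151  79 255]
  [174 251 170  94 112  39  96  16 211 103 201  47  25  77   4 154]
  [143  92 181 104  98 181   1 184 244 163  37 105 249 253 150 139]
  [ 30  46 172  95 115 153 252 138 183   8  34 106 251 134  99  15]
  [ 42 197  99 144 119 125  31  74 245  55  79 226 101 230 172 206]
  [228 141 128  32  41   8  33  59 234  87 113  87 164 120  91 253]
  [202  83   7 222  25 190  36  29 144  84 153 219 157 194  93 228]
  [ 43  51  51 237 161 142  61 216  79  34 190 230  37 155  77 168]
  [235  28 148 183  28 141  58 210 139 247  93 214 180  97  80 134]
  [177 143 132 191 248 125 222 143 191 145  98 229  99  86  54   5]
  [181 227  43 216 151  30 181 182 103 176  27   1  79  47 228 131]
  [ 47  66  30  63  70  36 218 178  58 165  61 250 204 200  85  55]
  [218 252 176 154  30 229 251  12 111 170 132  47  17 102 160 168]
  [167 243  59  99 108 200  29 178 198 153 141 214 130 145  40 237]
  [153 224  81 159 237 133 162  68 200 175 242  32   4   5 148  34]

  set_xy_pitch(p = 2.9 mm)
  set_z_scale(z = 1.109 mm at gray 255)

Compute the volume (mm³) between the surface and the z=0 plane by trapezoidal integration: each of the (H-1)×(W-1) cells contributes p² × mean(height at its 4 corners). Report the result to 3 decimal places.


height_mm = gray/255 × 1.109; cell vol = 2.9² × mean(4 corners)
unit = 2.9² × 1.109 / (4×255) = 0.00914381 mm³ per gray-sum
row 0: Σ corner-gray over 15 cells = 6086  → 55.6493
row 1: Σ corner-gray over 15 cells = 7586  → 69.3650
row 2: Σ corner-gray over 15 cells = 7983  → 72.9951
row 3: Σ corner-gray over 15 cells = 7659  → 70.0325
row 4: Σ corner-gray over 15 cells = 7199  → 65.8263
row 5: Σ corner-gray over 15 cells = 6859  → 62.7174
row 6: Σ corner-gray over 15 cells = 7355  → 67.2527
row 7: Σ corner-gray over 15 cells = 7714  → 70.5354
row 8: Σ corner-gray over 15 cells = 8455  → 77.3109
row 9: Σ corner-gray over 15 cells = 8088  → 73.9552
row 10: Σ corner-gray over 15 cells = 7164  → 65.5063
row 11: Σ corner-gray over 15 cells = 7542  → 68.9626
row 12: Σ corner-gray over 15 cells = 8350  → 76.3508
row 13: Σ corner-gray over 15 cells = 8205  → 75.0250
Σ rows: total corner-gray = 106245  → 971.4845 mm³

971.484


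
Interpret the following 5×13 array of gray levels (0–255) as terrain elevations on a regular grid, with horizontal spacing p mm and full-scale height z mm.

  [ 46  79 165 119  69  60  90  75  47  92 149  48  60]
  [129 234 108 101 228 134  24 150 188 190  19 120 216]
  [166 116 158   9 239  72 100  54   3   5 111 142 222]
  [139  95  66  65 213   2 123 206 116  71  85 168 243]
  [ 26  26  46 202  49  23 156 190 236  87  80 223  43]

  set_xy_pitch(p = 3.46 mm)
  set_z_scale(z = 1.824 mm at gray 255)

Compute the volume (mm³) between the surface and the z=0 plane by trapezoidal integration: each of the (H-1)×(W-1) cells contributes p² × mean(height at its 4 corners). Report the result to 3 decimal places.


468.558

height_mm = gray/255 × 1.824; cell vol = 3.46² × mean(4 corners)
unit = 3.46² × 1.824 / (4×255) = 0.021408 mm³ per gray-sum
row 0: Σ corner-gray over 12 cells = 5429  → 116.2242
row 1: Σ corner-gray over 12 cells = 5743  → 122.9464
row 2: Σ corner-gray over 12 cells = 5208  → 111.4931
row 3: Σ corner-gray over 12 cells = 5507  → 117.8941
Σ rows: total corner-gray = 21887  → 468.5577 mm³


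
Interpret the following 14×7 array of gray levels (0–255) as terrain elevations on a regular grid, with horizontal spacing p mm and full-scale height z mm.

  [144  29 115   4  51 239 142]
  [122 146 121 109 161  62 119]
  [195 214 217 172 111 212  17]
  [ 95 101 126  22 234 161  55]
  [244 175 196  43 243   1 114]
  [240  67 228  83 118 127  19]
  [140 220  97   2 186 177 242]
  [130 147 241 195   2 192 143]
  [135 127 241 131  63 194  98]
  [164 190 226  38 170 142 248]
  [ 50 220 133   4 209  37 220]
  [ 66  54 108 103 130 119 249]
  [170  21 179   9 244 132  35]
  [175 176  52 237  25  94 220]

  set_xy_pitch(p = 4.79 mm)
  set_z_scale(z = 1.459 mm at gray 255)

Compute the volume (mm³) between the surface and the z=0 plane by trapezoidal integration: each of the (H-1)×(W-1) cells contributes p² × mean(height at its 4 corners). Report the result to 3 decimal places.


height_mm = gray/255 × 1.459; cell vol = 4.79² × mean(4 corners)
unit = 4.79² × 1.459 / (4×255) = 0.0328191 mm³ per gray-sum
row 0: Σ corner-gray over 6 cells = 2601  → 85.3624
row 1: Σ corner-gray over 6 cells = 3503  → 114.9652
row 2: Σ corner-gray over 6 cells = 3502  → 114.9324
row 3: Σ corner-gray over 6 cells = 3112  → 102.1329
row 4: Σ corner-gray over 6 cells = 3179  → 104.3318
row 5: Σ corner-gray over 6 cells = 3251  → 106.6948
row 6: Σ corner-gray over 6 cells = 3573  → 117.2625
row 7: Σ corner-gray over 6 cells = 3572  → 117.2297
row 8: Σ corner-gray over 6 cells = 3689  → 121.0695
row 9: Σ corner-gray over 6 cells = 3420  → 112.2412
row 10: Σ corner-gray over 6 cells = 2819  → 92.5169
row 11: Σ corner-gray over 6 cells = 2718  → 89.2022
row 12: Σ corner-gray over 6 cells = 2938  → 96.4224
Σ rows: total corner-gray = 41877  → 1374.3638 mm³

1374.364


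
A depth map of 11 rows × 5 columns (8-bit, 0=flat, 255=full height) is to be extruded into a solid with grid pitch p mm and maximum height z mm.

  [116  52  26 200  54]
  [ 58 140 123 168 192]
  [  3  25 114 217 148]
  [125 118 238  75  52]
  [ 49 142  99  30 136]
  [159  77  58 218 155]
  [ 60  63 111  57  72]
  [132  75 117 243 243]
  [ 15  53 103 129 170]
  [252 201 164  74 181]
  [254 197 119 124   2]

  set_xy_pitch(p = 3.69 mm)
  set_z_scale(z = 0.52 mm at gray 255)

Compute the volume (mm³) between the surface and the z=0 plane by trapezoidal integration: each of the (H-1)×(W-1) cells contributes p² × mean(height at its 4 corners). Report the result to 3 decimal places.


133.236

height_mm = gray/255 × 0.52; cell vol = 3.69² × mean(4 corners)
unit = 3.69² × 0.52 / (4×255) = 0.00694154 mm³ per gray-sum
row 0: Σ corner-gray over 4 cells = 1838  → 12.7586
row 1: Σ corner-gray over 4 cells = 1975  → 13.7095
row 2: Σ corner-gray over 4 cells = 1902  → 13.2028
row 3: Σ corner-gray over 4 cells = 1766  → 12.2588
row 4: Σ corner-gray over 4 cells = 1747  → 12.1269
row 5: Σ corner-gray over 4 cells = 1614  → 11.2036
row 6: Σ corner-gray over 4 cells = 1839  → 12.7655
row 7: Σ corner-gray over 4 cells = 2000  → 13.8831
row 8: Σ corner-gray over 4 cells = 2066  → 14.3412
row 9: Σ corner-gray over 4 cells = 2447  → 16.9860
Σ rows: total corner-gray = 19194  → 133.2359 mm³


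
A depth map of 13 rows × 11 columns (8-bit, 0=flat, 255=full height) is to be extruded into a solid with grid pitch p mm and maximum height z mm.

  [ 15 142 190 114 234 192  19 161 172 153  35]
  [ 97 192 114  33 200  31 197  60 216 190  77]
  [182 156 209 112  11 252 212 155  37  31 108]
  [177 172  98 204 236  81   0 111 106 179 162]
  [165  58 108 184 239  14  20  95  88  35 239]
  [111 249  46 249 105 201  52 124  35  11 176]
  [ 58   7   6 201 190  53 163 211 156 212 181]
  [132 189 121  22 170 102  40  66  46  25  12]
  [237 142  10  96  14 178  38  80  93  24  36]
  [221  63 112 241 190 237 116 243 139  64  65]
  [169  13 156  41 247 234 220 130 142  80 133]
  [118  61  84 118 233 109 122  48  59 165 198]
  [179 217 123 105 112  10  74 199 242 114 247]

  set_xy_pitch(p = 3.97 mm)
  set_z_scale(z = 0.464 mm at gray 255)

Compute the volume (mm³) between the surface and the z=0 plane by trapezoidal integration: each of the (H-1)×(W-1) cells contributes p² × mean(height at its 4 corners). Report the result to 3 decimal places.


423.369

height_mm = gray/255 × 0.464; cell vol = 3.97² × mean(4 corners)
unit = 3.97² × 0.464 / (4×255) = 0.00716966 mm³ per gray-sum
row 0: Σ corner-gray over 10 cells = 5444  → 39.0317
row 1: Σ corner-gray over 10 cells = 5280  → 37.8558
row 2: Σ corner-gray over 10 cells = 5353  → 38.3792
row 3: Σ corner-gray over 10 cells = 4799  → 34.4072
row 4: Σ corner-gray over 10 cells = 4517  → 32.3854
row 5: Σ corner-gray over 10 cells = 5068  → 36.3359
row 6: Σ corner-gray over 10 cells = 4343  → 31.1379
row 7: Σ corner-gray over 10 cells = 3329  → 23.8678
row 8: Σ corner-gray over 10 cells = 4719  → 33.8336
row 9: Σ corner-gray over 10 cells = 5924  → 42.4731
row 10: Σ corner-gray over 10 cells = 5142  → 36.8664
row 11: Σ corner-gray over 10 cells = 5132  → 36.7947
Σ rows: total corner-gray = 59050  → 423.3687 mm³


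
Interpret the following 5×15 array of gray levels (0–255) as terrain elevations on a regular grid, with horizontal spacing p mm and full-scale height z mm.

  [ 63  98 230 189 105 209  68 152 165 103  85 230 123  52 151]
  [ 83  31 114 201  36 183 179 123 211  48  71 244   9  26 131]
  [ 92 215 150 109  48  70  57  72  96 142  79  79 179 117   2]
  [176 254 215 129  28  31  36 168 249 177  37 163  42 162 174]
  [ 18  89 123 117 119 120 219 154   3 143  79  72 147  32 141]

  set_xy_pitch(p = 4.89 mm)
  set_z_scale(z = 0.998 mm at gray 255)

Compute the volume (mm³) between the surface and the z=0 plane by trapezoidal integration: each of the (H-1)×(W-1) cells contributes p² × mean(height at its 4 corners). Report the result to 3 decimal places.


619.091

height_mm = gray/255 × 0.998; cell vol = 4.89² × mean(4 corners)
unit = 4.89² × 0.998 / (4×255) = 0.0233963 mm³ per gray-sum
row 0: Σ corner-gray over 14 cells = 6998  → 163.7276
row 1: Σ corner-gray over 14 cells = 6086  → 142.3902
row 2: Σ corner-gray over 14 cells = 6652  → 155.6325
row 3: Σ corner-gray over 14 cells = 6725  → 157.3404
Σ rows: total corner-gray = 26461  → 619.0908 mm³


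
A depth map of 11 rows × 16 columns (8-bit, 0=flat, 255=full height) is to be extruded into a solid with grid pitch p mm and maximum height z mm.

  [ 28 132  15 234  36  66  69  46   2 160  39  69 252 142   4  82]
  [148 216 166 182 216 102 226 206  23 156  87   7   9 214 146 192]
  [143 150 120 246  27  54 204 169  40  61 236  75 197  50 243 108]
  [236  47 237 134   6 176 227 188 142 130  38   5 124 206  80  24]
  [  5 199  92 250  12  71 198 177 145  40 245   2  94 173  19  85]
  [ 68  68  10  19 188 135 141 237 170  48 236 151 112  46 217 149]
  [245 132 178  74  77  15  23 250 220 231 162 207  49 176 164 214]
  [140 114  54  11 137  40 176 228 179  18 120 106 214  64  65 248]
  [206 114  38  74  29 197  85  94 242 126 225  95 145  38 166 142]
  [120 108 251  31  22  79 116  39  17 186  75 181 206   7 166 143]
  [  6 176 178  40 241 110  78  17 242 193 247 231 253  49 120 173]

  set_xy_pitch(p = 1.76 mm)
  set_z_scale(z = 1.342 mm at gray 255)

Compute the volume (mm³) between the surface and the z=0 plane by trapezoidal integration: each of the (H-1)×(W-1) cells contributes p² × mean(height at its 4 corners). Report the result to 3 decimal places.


306.471

height_mm = gray/255 × 1.342; cell vol = 1.76² × mean(4 corners)
unit = 1.76² × 1.342 / (4×255) = 0.00407547 mm³ per gray-sum
row 0: Σ corner-gray over 15 cells = 6894  → 28.0963
row 1: Σ corner-gray over 15 cells = 8247  → 33.6104
row 2: Σ corner-gray over 15 cells = 7735  → 31.5238
row 3: Σ corner-gray over 15 cells = 7264  → 29.6042
row 4: Σ corner-gray over 15 cells = 7297  → 29.7387
row 5: Σ corner-gray over 15 cells = 8148  → 33.2069
row 6: Σ corner-gray over 15 cells = 7815  → 31.8498
row 7: Σ corner-gray over 15 cells = 7124  → 29.0336
row 8: Σ corner-gray over 15 cells = 6915  → 28.1819
row 9: Σ corner-gray over 15 cells = 7760  → 31.6256
Σ rows: total corner-gray = 75199  → 306.4713 mm³


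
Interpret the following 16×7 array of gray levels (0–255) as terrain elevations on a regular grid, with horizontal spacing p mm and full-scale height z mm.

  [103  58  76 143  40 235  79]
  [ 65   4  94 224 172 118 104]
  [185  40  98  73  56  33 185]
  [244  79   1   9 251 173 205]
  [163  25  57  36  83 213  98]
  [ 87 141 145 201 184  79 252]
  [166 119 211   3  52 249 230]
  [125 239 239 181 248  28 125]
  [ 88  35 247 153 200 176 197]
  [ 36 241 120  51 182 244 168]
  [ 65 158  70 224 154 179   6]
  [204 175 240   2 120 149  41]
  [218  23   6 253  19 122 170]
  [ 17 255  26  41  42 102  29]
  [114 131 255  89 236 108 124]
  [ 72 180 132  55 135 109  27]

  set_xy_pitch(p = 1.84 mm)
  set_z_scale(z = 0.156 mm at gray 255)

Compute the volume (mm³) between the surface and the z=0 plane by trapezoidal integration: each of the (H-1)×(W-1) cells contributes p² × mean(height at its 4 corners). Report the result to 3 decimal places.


23.805

height_mm = gray/255 × 0.156; cell vol = 1.84² × mean(4 corners)
unit = 1.84² × 0.156 / (4×255) = 0.000517798 mm³ per gray-sum
row 0: Σ corner-gray over 6 cells = 2679  → 1.3872
row 1: Σ corner-gray over 6 cells = 2363  → 1.2236
row 2: Σ corner-gray over 6 cells = 2445  → 1.2660
row 3: Σ corner-gray over 6 cells = 2564  → 1.3276
row 4: Σ corner-gray over 6 cells = 2928  → 1.5161
row 5: Σ corner-gray over 6 cells = 3503  → 1.8138
row 6: Σ corner-gray over 6 cells = 3784  → 1.9593
row 7: Σ corner-gray over 6 cells = 4027  → 2.0852
row 8: Σ corner-gray over 6 cells = 3787  → 1.9609
row 9: Σ corner-gray over 6 cells = 3521  → 1.8232
row 10: Σ corner-gray over 6 cells = 3258  → 1.6870
row 11: Σ corner-gray over 6 cells = 2851  → 1.4762
row 12: Σ corner-gray over 6 cells = 2212  → 1.1454
row 13: Σ corner-gray over 6 cells = 2854  → 1.4778
row 14: Σ corner-gray over 6 cells = 3197  → 1.6554
Σ rows: total corner-gray = 45973  → 23.8047 mm³


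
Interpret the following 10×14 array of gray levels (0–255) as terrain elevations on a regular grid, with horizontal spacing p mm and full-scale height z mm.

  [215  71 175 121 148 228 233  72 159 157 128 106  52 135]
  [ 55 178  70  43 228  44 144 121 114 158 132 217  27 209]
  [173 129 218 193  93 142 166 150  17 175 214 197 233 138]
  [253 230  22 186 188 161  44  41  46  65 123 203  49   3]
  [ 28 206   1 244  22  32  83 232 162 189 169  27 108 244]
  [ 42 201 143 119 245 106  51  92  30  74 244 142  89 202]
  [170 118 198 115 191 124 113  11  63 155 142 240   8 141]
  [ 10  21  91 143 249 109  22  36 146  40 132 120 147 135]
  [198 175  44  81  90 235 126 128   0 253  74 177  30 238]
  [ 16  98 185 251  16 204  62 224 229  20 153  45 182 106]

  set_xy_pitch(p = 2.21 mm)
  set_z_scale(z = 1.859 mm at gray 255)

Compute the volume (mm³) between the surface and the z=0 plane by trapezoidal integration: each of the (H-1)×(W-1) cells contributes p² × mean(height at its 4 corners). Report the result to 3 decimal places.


height_mm = gray/255 × 1.859; cell vol = 2.21² × mean(4 corners)
unit = 2.21² × 1.859 / (4×255) = 0.00890151 mm³ per gray-sum
row 0: Σ corner-gray over 13 cells = 6866  → 61.1178
row 1: Σ corner-gray over 13 cells = 7381  → 65.7021
row 2: Σ corner-gray over 13 cells = 7137  → 63.5301
row 3: Σ corner-gray over 13 cells = 6194  → 55.1360
row 4: Σ corner-gray over 13 cells = 6538  → 58.1981
row 5: Σ corner-gray over 13 cells = 6583  → 58.5987
row 6: Σ corner-gray over 13 cells = 5924  → 52.7326
row 7: Σ corner-gray over 13 cells = 5919  → 52.6880
row 8: Σ corner-gray over 13 cells = 6722  → 59.8360
Σ rows: total corner-gray = 59264  → 527.5392 mm³

527.539


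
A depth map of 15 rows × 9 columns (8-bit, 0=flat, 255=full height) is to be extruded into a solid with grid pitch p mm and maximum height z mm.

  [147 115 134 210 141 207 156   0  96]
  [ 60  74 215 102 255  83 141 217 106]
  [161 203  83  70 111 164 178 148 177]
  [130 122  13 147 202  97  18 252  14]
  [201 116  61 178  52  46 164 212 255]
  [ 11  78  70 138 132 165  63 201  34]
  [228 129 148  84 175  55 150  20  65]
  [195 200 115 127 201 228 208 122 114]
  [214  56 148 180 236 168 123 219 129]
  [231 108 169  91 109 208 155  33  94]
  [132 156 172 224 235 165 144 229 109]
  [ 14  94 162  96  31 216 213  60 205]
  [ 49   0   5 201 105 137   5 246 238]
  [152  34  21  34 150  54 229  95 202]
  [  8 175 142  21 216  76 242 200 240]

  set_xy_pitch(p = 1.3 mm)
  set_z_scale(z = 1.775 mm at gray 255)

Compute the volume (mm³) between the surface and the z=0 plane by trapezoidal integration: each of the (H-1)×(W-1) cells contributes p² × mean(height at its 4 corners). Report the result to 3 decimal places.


height_mm = gray/255 × 1.775; cell vol = 1.3² × mean(4 corners)
unit = 1.3² × 1.775 / (4×255) = 0.00294093 mm³ per gray-sum
row 0: Σ corner-gray over 8 cells = 4509  → 13.2607
row 1: Σ corner-gray over 8 cells = 4592  → 13.5048
row 2: Σ corner-gray over 8 cells = 4098  → 12.0519
row 3: Σ corner-gray over 8 cells = 3960  → 11.6461
row 4: Σ corner-gray over 8 cells = 3853  → 11.3314
row 5: Σ corner-gray over 8 cells = 3554  → 10.4521
row 6: Σ corner-gray over 8 cells = 4526  → 13.3107
row 7: Σ corner-gray over 8 cells = 5314  → 15.6281
row 8: Σ corner-gray over 8 cells = 4674  → 13.7459
row 9: Σ corner-gray over 8 cells = 4962  → 14.5929
row 10: Σ corner-gray over 8 cells = 4854  → 14.2753
row 11: Σ corner-gray over 8 cells = 3648  → 10.7285
row 12: Σ corner-gray over 8 cells = 3273  → 9.6257
row 13: Σ corner-gray over 8 cells = 3980  → 11.7049
Σ rows: total corner-gray = 59797  → 175.8589 mm³

175.859


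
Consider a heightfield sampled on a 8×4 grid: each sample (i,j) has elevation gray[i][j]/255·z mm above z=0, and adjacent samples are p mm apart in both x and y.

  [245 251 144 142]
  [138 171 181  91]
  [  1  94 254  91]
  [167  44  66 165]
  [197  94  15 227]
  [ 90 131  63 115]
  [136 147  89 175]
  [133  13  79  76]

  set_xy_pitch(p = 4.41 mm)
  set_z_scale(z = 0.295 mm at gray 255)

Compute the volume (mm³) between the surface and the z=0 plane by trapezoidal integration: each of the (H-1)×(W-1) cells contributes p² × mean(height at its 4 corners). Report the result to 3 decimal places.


height_mm = gray/255 × 0.295; cell vol = 4.41² × mean(4 corners)
unit = 4.41² × 0.295 / (4×255) = 0.0056247 mm³ per gray-sum
row 0: Σ corner-gray over 3 cells = 2110  → 11.8681
row 1: Σ corner-gray over 3 cells = 1721  → 9.6801
row 2: Σ corner-gray over 3 cells = 1340  → 7.5371
row 3: Σ corner-gray over 3 cells = 1194  → 6.7159
row 4: Σ corner-gray over 3 cells = 1235  → 6.9465
row 5: Σ corner-gray over 3 cells = 1376  → 7.7396
row 6: Σ corner-gray over 3 cells = 1176  → 6.6146
Σ rows: total corner-gray = 10152  → 57.1019 mm³

57.102


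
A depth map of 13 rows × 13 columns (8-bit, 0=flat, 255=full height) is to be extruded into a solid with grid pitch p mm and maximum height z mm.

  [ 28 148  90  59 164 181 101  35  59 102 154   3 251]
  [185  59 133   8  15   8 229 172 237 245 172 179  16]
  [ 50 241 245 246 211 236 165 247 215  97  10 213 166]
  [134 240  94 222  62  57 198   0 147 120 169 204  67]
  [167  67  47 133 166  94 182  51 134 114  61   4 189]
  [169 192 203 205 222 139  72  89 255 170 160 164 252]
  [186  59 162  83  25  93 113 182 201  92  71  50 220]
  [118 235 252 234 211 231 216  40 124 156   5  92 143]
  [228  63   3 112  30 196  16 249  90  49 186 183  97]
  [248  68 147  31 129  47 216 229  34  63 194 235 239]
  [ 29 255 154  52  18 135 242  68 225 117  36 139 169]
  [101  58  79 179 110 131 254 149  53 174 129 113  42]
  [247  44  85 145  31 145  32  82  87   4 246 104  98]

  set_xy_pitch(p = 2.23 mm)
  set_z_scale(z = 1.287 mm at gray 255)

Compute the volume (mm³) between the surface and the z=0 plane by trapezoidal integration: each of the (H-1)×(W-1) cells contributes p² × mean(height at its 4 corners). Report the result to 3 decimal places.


height_mm = gray/255 × 1.287; cell vol = 2.23² × mean(4 corners)
unit = 2.23² × 1.287 / (4×255) = 0.00627463 mm³ per gray-sum
row 0: Σ corner-gray over 12 cells = 5586  → 35.0501
row 1: Σ corner-gray over 12 cells = 7583  → 47.5805
row 2: Σ corner-gray over 12 cells = 7695  → 48.2833
row 3: Σ corner-gray over 12 cells = 5689  → 35.6964
row 4: Σ corner-gray over 12 cells = 6625  → 41.5694
row 5: Σ corner-gray over 12 cells = 6831  → 42.8620
row 6: Σ corner-gray over 12 cells = 6521  → 40.9169
row 7: Σ corner-gray over 12 cells = 6532  → 40.9859
row 8: Σ corner-gray over 12 cells = 5952  → 37.3466
row 9: Σ corner-gray over 12 cells = 6353  → 39.8627
row 10: Σ corner-gray over 12 cells = 6081  → 38.1560
row 11: Σ corner-gray over 12 cells = 5356  → 33.6069
Σ rows: total corner-gray = 76804  → 481.9167 mm³

481.917


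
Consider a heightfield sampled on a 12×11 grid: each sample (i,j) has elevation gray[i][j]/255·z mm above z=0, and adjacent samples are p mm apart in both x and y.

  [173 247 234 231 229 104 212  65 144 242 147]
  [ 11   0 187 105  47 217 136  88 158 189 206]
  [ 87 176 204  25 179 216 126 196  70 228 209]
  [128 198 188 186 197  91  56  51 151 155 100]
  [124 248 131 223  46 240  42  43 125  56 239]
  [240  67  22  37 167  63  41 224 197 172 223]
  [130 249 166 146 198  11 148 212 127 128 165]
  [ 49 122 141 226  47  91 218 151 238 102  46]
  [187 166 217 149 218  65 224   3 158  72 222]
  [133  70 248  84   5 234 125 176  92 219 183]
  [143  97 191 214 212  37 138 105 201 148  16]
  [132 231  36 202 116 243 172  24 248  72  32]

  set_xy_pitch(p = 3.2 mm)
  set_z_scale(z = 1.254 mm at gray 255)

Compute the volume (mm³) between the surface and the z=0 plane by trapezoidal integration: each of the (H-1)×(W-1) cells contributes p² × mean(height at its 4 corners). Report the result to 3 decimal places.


height_mm = gray/255 × 1.254; cell vol = 3.2² × mean(4 corners)
unit = 3.2² × 1.254 / (4×255) = 0.0125892 mm³ per gray-sum
row 0: Σ corner-gray over 10 cells = 6207  → 78.1410
row 1: Σ corner-gray over 10 cells = 5607  → 70.5875
row 2: Σ corner-gray over 10 cells = 5910  → 74.4020
row 3: Σ corner-gray over 10 cells = 5445  → 68.5481
row 4: Σ corner-gray over 10 cells = 5114  → 64.3810
row 5: Σ corner-gray over 10 cells = 5508  → 69.3412
row 6: Σ corner-gray over 10 cells = 5832  → 73.4201
row 7: Σ corner-gray over 10 cells = 5720  → 72.0101
row 8: Σ corner-gray over 10 cells = 5775  → 72.7025
row 9: Σ corner-gray over 10 cells = 5667  → 71.3429
row 10: Σ corner-gray over 10 cells = 5697  → 71.7205
Σ rows: total corner-gray = 62482  → 786.5969 mm³

786.597
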